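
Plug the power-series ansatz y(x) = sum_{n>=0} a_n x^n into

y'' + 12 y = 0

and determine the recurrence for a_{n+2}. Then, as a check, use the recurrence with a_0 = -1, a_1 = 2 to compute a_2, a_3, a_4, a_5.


Substitute y = sum_n a_n x^n into y'' + (const) y = 0.
y''(x) = sum_{n>=0} (n+2)(n+1) a_{n+2} x^n.
The ODE becomes sum_n [(n+2)(n+1) a_{n+2} + 12 a_n] x^n = 0.
Setting each coefficient to zero gives the recurrence:
  (n+2)(n+1) a_{n+2} + 12 a_n = 0,
  a_{n+2} = -12 / ((n+1)(n+2)) a_n.

Check with a_0 = -1, a_1 = 2 (apply the recurrence for n = 0, 1, 2, 3): a_0 = -1, a_1 = 2, a_2 = 6, a_3 = -4, a_4 = -6, a_5 = 12/5.

a_{n+2} = -12/((n+1)(n+2)) * a_n; check: a_0 = -1, a_1 = 2, a_2 = 6, a_3 = -4, a_4 = -6, a_5 = 12/5


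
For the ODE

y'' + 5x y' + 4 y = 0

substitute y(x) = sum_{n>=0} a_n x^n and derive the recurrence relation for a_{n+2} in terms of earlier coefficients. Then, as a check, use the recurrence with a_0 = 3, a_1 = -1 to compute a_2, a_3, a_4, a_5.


Substitute y = sum_n a_n x^n.
y''(x) has coefficient (n+2)(n+1) a_{n+2} at x^n;
5 x y'(x) has coefficient 5 n a_n at x^n (shift);
4 y(x) has coefficient 4 a_n at x^n.
Matching x^n: (n+2)(n+1) a_{n+2} + (5n + 4) a_n = 0.
Thus a_{n+2} = (-5n - 4) / ((n+1)(n+2)) * a_n.

Check with a_0 = 3, a_1 = -1 (apply the recurrence for n = 0, 1, 2, 3): a_0 = 3, a_1 = -1, a_2 = -6, a_3 = 3/2, a_4 = 7, a_5 = -57/40.

a_(n+2) = (-5n - 4) / ((n+1)(n+2)) * a_n; check: a_0 = 3, a_1 = -1, a_2 = -6, a_3 = 3/2, a_4 = 7, a_5 = -57/40


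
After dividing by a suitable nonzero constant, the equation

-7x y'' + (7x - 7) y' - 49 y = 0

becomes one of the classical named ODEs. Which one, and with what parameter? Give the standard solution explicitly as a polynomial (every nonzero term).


All three coefficients share the factor -7; dividing through by -7 gives  x y'' + (1 - x) y' + 7 y = 0.
This matches the Laguerre equation x y'' + (1 - x) y' + n y = 0 with n = 7; the polynomial solution is L_7(x).
With y = sum_k a_k x^k, matching x^k gives (k+1)k a_{k+1} + (k+1) a_{k+1} - k a_k + n a_k = 0, i.e. (k+1)^2 a_{k+1} = (k - n) a_k = (k - 7) a_k. The right side vanishes at k = 7, so the series terminates at degree 7.
Standard normalization L_n(0) = 1 gives a_0 = 1. Work upward with a_{k+1} = (k - 7) a_k / (k+1)^2:
  a_1 = (0 - 7)(1) / 1^2 = -7/1 = -7
  a_2 = (1 - 7)(-7) / 2^2 = 42/4 = 21/2
  a_3 = (2 - 7)(21/2) / 3^2 = (-105/2)/9 = -35/6
  a_4 = (3 - 7)(-35/6) / 4^2 = (70/3)/16 = 35/24
  a_5 = (4 - 7)(35/24) / 5^2 = (-35/8)/25 = -7/40
  a_6 = (5 - 7)(-7/40) / 6^2 = (7/20)/36 = 7/720
  a_7 = (6 - 7)(7/720) / 7^2 = (-7/720)/49 = -1/5040
Hence L_7(x) = -x^7/5040 + 7 x^6/720 - 7 x^5/40 + 35 x^4/24 - 35 x^3/6 + 21 x^2/2 - 7 x + 1.

L_7(x); series = -x^7/5040 + 7 x^6/720 - 7 x^5/40 + 35 x^4/24 - 35 x^3/6 + 21 x^2/2 - 7 x + 1


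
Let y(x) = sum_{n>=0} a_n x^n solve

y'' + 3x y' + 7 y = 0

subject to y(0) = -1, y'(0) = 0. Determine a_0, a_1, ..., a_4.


Ansatz: y(x) = sum_{n>=0} a_n x^n, so y'(x) = sum_{n>=1} n a_n x^(n-1) and y''(x) = sum_{n>=2} n(n-1) a_n x^(n-2).
Substitute into P(x) y'' + Q(x) y' + R(x) y = 0 with P(x) = 1, Q(x) = 3x, R(x) = 7, and match powers of x.
Initial conditions: a_0 = -1, a_1 = 0.
Setting the coefficient of each power of x to zero and solving order by order (substituting the coefficients already found):
  x^0: 2 a_2 + 7 a_0 = 0  ->  2 a_2 = -7 a_0 = 7  ->  a_2 = 7/2
  x^1: 6 a_3 + 10 a_1 = 0  ->  6 a_3 = -10 a_1 = 0  ->  a_3 = 0
  x^2: 12 a_4 + 13 a_2 = 0  ->  12 a_4 = -13 a_2 = -91/2  ->  a_4 = -91/24
Truncated series: y(x) = -1 + (7/2) x^2 - (91/24) x^4 + O(x^5).

a_0 = -1; a_1 = 0; a_2 = 7/2; a_3 = 0; a_4 = -91/24


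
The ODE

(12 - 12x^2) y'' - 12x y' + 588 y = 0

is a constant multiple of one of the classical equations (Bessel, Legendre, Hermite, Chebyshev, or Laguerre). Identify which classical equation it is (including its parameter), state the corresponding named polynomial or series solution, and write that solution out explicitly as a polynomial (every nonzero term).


All three coefficients share the factor 12; dividing through by 12 gives  (1 - x^2) y'' - x y' + 49 y = 0.
This matches the Chebyshev equation (1 - x^2) y'' - x y' + n^2 y = 0 (note the -x y' term, not -2x y') with n^2 = 49, so n = 7; the polynomial solution is T_7(x).
With y = sum_k a_k x^k, matching x^k gives (k+2)(k+1) a_{k+2} = (k^2 - n^2) a_k = (k - 7)(k + 7) a_k. The right side vanishes at k = 7, so the series with the parity of 7 terminates at degree 7.
Standard normalization: leading coefficient of T_n is 2^(n-1), so a_7 = 2^6 = 64. Work downward with a_k = (k+1)(k+2) a_{k+2} / ((k - 7)(k + 7)):
  a_5 = (6)(7)(64) / ((5 - 7)(5 + 7)) = 2688/(-24) = -112
  a_3 = (4)(5)(-112) / ((3 - 7)(3 + 7)) = -2240/(-40) = 56
  a_1 = (2)(3)(56) / ((1 - 7)(1 + 7)) = 336/(-48) = -7
Hence T_7(x) = 64 x^7 - 112 x^5 + 56 x^3 - 7 x.

T_7(x); series = 64 x^7 - 112 x^5 + 56 x^3 - 7 x


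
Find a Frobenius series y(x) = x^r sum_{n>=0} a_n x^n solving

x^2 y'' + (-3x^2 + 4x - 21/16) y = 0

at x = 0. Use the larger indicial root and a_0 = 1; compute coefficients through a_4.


Write in Frobenius form y'' + (p(x)/x) y' + (q(x)/x^2) y = 0:
  p(x) = 0,  q(x) = -3x^2 + 4x - 21/16.
Indicial equation: r(r-1) + (0) r + (-21/16) = 0 -> roots r_1 = 7/4, r_2 = -3/4.
Take r = r_1 = 7/4. Let y(x) = x^r sum_{n>=0} a_n x^n with a_0 = 1.
Substitute y = x^r sum a_n x^n and match x^{r+n}. The recurrence is
  D(n) a_n + 4 a_{n-1} - 3 a_{n-2} = 0,  where D(n) = (r+n)(r+n-1) + (0)(r+n) + (-21/16).
  a_n = [-4 a_{n-1} + 3 a_{n-2}] / D(n).
Since the indicial polynomial factors as (r - r_1)(r - r_2), D(n) = (r_1 + n - r_1)(r_1 + n - r_2) = n(n + 5/2).
Evaluating step by step (a_0 = 1):
  n = 1: D(1) = 1(1 + 5/2) = 7/2; numerator = -4(1) = -4; a_1 = (-4)/(7/2) = -8/7
  n = 2: D(2) = 2(2 + 5/2) = 9; numerator = -4(-8/7) + 3(1) = 53/7; a_2 = (53/7)/(9) = 53/63
  n = 3: D(3) = 3(3 + 5/2) = 33/2; numerator = -4(53/63) + 3(-8/7) = -428/63; a_3 = (-428/63)/(33/2) = -856/2079
  n = 4: D(4) = 4(4 + 5/2) = 26; numerator = -4(-856/2079) + 3(53/63) = 8671/2079; a_4 = (8671/2079)/(26) = 667/4158

r = 7/4; a_0 = 1; a_1 = -8/7; a_2 = 53/63; a_3 = -856/2079; a_4 = 667/4158


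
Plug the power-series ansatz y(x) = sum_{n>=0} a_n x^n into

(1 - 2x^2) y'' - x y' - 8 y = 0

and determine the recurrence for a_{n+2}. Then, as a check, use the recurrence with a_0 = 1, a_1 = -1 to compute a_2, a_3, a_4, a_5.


Substitute y = sum_n a_n x^n.
(1 - 2 x^2) y'' contributes (n+2)(n+1) a_{n+2} - 2 n(n-1) a_n at x^n.
-x y'(x) contributes -n a_n at x^n.
-8 y(x) contributes -8 a_n at x^n.
Matching x^n: (n+2)(n+1) a_{n+2} + (-2 n(n-1) - n - 8) a_n = 0.
Thus a_{n+2} = (2 n(n-1) + n + 8) / ((n+1)(n+2)) * a_n.

Check with a_0 = 1, a_1 = -1 (apply the recurrence for n = 0, 1, 2, 3): a_0 = 1, a_1 = -1, a_2 = 4, a_3 = -3/2, a_4 = 14/3, a_5 = -69/40.

a_(n+2) = (2 n(n-1) + n + 8) / ((n+1)(n+2)) * a_n; check: a_0 = 1, a_1 = -1, a_2 = 4, a_3 = -3/2, a_4 = 14/3, a_5 = -69/40


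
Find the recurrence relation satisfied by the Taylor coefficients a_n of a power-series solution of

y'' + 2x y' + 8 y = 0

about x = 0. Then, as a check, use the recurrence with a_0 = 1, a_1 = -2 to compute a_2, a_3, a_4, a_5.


Substitute y = sum_n a_n x^n.
y''(x) has coefficient (n+2)(n+1) a_{n+2} at x^n;
2 x y'(x) has coefficient 2 n a_n at x^n (shift);
8 y(x) has coefficient 8 a_n at x^n.
Matching x^n: (n+2)(n+1) a_{n+2} + (2n + 8) a_n = 0.
Thus a_{n+2} = (-2n - 8) / ((n+1)(n+2)) * a_n.

Check with a_0 = 1, a_1 = -2 (apply the recurrence for n = 0, 1, 2, 3): a_0 = 1, a_1 = -2, a_2 = -4, a_3 = 10/3, a_4 = 4, a_5 = -7/3.

a_(n+2) = (-2n - 8) / ((n+1)(n+2)) * a_n; check: a_0 = 1, a_1 = -2, a_2 = -4, a_3 = 10/3, a_4 = 4, a_5 = -7/3


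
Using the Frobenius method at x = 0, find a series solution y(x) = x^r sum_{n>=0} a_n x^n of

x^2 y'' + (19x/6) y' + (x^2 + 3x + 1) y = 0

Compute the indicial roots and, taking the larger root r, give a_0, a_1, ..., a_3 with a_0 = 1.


Write in Frobenius form y'' + (p(x)/x) y' + (q(x)/x^2) y = 0:
  p(x) = 19/6,  q(x) = x^2 + 3x + 1.
Indicial equation: r(r-1) + (19/6) r + (1) = 0 -> roots r_1 = -2/3, r_2 = -3/2.
Take r = r_1 = -2/3. Let y(x) = x^r sum_{n>=0} a_n x^n with a_0 = 1.
Substitute y = x^r sum a_n x^n and match x^{r+n}. The recurrence is
  D(n) a_n + 3 a_{n-1} + 1 a_{n-2} = 0,  where D(n) = (r+n)(r+n-1) + (19/6)(r+n) + (1).
  a_n = [-3 a_{n-1} - 1 a_{n-2}] / D(n).
Since the indicial polynomial factors as (r - r_1)(r - r_2), D(n) = (r_1 + n - r_1)(r_1 + n - r_2) = n(n + 5/6).
Evaluating step by step (a_0 = 1):
  n = 1: D(1) = 1(1 + 5/6) = 11/6; numerator = -3(1) = -3; a_1 = (-3)/(11/6) = -18/11
  n = 2: D(2) = 2(2 + 5/6) = 17/3; numerator = -3(-18/11) - 1(1) = 43/11; a_2 = (43/11)/(17/3) = 129/187
  n = 3: D(3) = 3(3 + 5/6) = 23/2; numerator = -3(129/187) - 1(-18/11) = -81/187; a_3 = (-81/187)/(23/2) = -162/4301

r = -2/3; a_0 = 1; a_1 = -18/11; a_2 = 129/187; a_3 = -162/4301


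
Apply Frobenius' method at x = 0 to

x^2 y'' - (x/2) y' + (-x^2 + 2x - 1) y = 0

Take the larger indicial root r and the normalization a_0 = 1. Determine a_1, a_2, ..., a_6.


Write in Frobenius form y'' + (p(x)/x) y' + (q(x)/x^2) y = 0:
  p(x) = -1/2,  q(x) = -x^2 + 2x - 1.
Indicial equation: r(r-1) + (-1/2) r + (-1) = 0 -> roots r_1 = 2, r_2 = -1/2.
Take r = r_1 = 2. Let y(x) = x^r sum_{n>=0} a_n x^n with a_0 = 1.
Substitute y = x^r sum a_n x^n and match x^{r+n}. The recurrence is
  D(n) a_n + 2 a_{n-1} - 1 a_{n-2} = 0,  where D(n) = (r+n)(r+n-1) + (-1/2)(r+n) + (-1).
  a_n = [-2 a_{n-1} + 1 a_{n-2}] / D(n).
Since the indicial polynomial factors as (r - r_1)(r - r_2), D(n) = (r_1 + n - r_1)(r_1 + n - r_2) = n(n + 5/2).
Evaluating step by step (a_0 = 1):
  n = 1: D(1) = 1(1 + 5/2) = 7/2; numerator = -2(1) = -2; a_1 = (-2)/(7/2) = -4/7
  n = 2: D(2) = 2(2 + 5/2) = 9; numerator = -2(-4/7) + 1(1) = 15/7; a_2 = (15/7)/(9) = 5/21
  n = 3: D(3) = 3(3 + 5/2) = 33/2; numerator = -2(5/21) + 1(-4/7) = -22/21; a_3 = (-22/21)/(33/2) = -4/63
  n = 4: D(4) = 4(4 + 5/2) = 26; numerator = -2(-4/63) + 1(5/21) = 23/63; a_4 = (23/63)/(26) = 23/1638
  n = 5: D(5) = 5(5 + 5/2) = 75/2; numerator = -2(23/1638) + 1(-4/63) = -25/273; a_5 = (-25/273)/(75/2) = -2/819
  n = 6: D(6) = 6(6 + 5/2) = 51; numerator = -2(-2/819) + 1(23/1638) = 31/1638; a_6 = (31/1638)/(51) = 31/83538

r = 2; a_0 = 1; a_1 = -4/7; a_2 = 5/21; a_3 = -4/63; a_4 = 23/1638; a_5 = -2/819; a_6 = 31/83538


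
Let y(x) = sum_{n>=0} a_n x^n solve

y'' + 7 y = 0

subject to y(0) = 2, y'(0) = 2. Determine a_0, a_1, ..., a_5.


Ansatz: y(x) = sum_{n>=0} a_n x^n, so y'(x) = sum_{n>=1} n a_n x^(n-1) and y''(x) = sum_{n>=2} n(n-1) a_n x^(n-2).
Substitute into P(x) y'' + Q(x) y' + R(x) y = 0 with P(x) = 1, Q(x) = 0, R(x) = 7, and match powers of x.
Initial conditions: a_0 = 2, a_1 = 2.
Setting the coefficient of each power of x to zero and solving order by order (substituting the coefficients already found):
  x^0: 2 a_2 + 7 a_0 = 0  ->  2 a_2 = -7 a_0 = -14  ->  a_2 = -7
  x^1: 6 a_3 + 7 a_1 = 0  ->  6 a_3 = -7 a_1 = -14  ->  a_3 = -7/3
  x^2: 12 a_4 + 7 a_2 = 0  ->  12 a_4 = -7 a_2 = 49  ->  a_4 = 49/12
  x^3: 20 a_5 + 7 a_3 = 0  ->  20 a_5 = -7 a_3 = 49/3  ->  a_5 = 49/60
Truncated series: y(x) = 2 + 2 x - 7 x^2 - (7/3) x^3 + (49/12) x^4 + (49/60) x^5 + O(x^6).

a_0 = 2; a_1 = 2; a_2 = -7; a_3 = -7/3; a_4 = 49/12; a_5 = 49/60


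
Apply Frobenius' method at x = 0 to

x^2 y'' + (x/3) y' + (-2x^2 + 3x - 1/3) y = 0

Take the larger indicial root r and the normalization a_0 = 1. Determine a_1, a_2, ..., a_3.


Write in Frobenius form y'' + (p(x)/x) y' + (q(x)/x^2) y = 0:
  p(x) = 1/3,  q(x) = -2x^2 + 3x - 1/3.
Indicial equation: r(r-1) + (1/3) r + (-1/3) = 0 -> roots r_1 = 1, r_2 = -1/3.
Take r = r_1 = 1. Let y(x) = x^r sum_{n>=0} a_n x^n with a_0 = 1.
Substitute y = x^r sum a_n x^n and match x^{r+n}. The recurrence is
  D(n) a_n + 3 a_{n-1} - 2 a_{n-2} = 0,  where D(n) = (r+n)(r+n-1) + (1/3)(r+n) + (-1/3).
  a_n = [-3 a_{n-1} + 2 a_{n-2}] / D(n).
Since the indicial polynomial factors as (r - r_1)(r - r_2), D(n) = (r_1 + n - r_1)(r_1 + n - r_2) = n(n + 4/3).
Evaluating step by step (a_0 = 1):
  n = 1: D(1) = 1(1 + 4/3) = 7/3; numerator = -3(1) = -3; a_1 = (-3)/(7/3) = -9/7
  n = 2: D(2) = 2(2 + 4/3) = 20/3; numerator = -3(-9/7) + 2(1) = 41/7; a_2 = (41/7)/(20/3) = 123/140
  n = 3: D(3) = 3(3 + 4/3) = 13; numerator = -3(123/140) + 2(-9/7) = -729/140; a_3 = (-729/140)/(13) = -729/1820

r = 1; a_0 = 1; a_1 = -9/7; a_2 = 123/140; a_3 = -729/1820


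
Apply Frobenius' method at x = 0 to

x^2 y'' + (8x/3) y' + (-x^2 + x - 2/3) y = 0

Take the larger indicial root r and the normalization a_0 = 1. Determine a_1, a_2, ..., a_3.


Write in Frobenius form y'' + (p(x)/x) y' + (q(x)/x^2) y = 0:
  p(x) = 8/3,  q(x) = -x^2 + x - 2/3.
Indicial equation: r(r-1) + (8/3) r + (-2/3) = 0 -> roots r_1 = 1/3, r_2 = -2.
Take r = r_1 = 1/3. Let y(x) = x^r sum_{n>=0} a_n x^n with a_0 = 1.
Substitute y = x^r sum a_n x^n and match x^{r+n}. The recurrence is
  D(n) a_n + 1 a_{n-1} - 1 a_{n-2} = 0,  where D(n) = (r+n)(r+n-1) + (8/3)(r+n) + (-2/3).
  a_n = [-1 a_{n-1} + 1 a_{n-2}] / D(n).
Since the indicial polynomial factors as (r - r_1)(r - r_2), D(n) = (r_1 + n - r_1)(r_1 + n - r_2) = n(n + 7/3).
Evaluating step by step (a_0 = 1):
  n = 1: D(1) = 1(1 + 7/3) = 10/3; numerator = -1(1) = -1; a_1 = (-1)/(10/3) = -3/10
  n = 2: D(2) = 2(2 + 7/3) = 26/3; numerator = -1(-3/10) + 1(1) = 13/10; a_2 = (13/10)/(26/3) = 3/20
  n = 3: D(3) = 3(3 + 7/3) = 16; numerator = -1(3/20) + 1(-3/10) = -9/20; a_3 = (-9/20)/(16) = -9/320

r = 1/3; a_0 = 1; a_1 = -3/10; a_2 = 3/20; a_3 = -9/320


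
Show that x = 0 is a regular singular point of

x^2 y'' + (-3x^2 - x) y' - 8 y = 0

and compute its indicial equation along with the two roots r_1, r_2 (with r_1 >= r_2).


Divide by x^2 to reach normal form y'' + P_1(x) y' + P_2(x) y = 0 with P_1(x) = -3 - 1/x and P_2(x) = -8/x^2.
x = 0 is a singular point because the y'-coefficient -3 - 1/x has a pole at x = 0 and the y-coefficient -8/x^2 has a pole at x = 0.
It is a regular singular point because x P_1(x) = p(x) = -3x - 1 and x^2 P_2(x) = q(x) = -8 are polynomials, hence analytic at x = 0.
p(0) = -1,  q(0) = -8.
Indicial equation: r(r-1) + p(0) r + q(0) = 0, i.e. r^2 + (p(0) - 1) r + q(0) = 0, i.e. r^2 - 2 r - 8 = 0.
Discriminant: (-2)^2 - 4(-8) = 36, so r = (2 ± 6)/2.
Solving: r_1 = 4, r_2 = -2.

indicial: r^2 - 2 r - 8 = 0; roots r_1 = 4, r_2 = -2


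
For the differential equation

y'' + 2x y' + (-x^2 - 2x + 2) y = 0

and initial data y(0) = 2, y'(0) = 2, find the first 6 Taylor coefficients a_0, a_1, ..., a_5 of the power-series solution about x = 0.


Ansatz: y(x) = sum_{n>=0} a_n x^n, so y'(x) = sum_{n>=1} n a_n x^(n-1) and y''(x) = sum_{n>=2} n(n-1) a_n x^(n-2).
Substitute into P(x) y'' + Q(x) y' + R(x) y = 0 with P(x) = 1, Q(x) = 2x, R(x) = -x^2 - 2x + 2, and match powers of x.
Initial conditions: a_0 = 2, a_1 = 2.
Setting the coefficient of each power of x to zero and solving order by order (substituting the coefficients already found):
  x^0: 2 a_2 + 2 a_0 = 0  ->  2 a_2 = -2 a_0 = -4  ->  a_2 = -2
  x^1: 6 a_3 + 4 a_1 - 2 a_0 = 0  ->  6 a_3 = -4 a_1 + 2 a_0 = -4  ->  a_3 = -2/3
  x^2: 12 a_4 + 6 a_2 - 2 a_1 - a_0 = 0  ->  12 a_4 = -6 a_2 + 2 a_1 + a_0 = 18  ->  a_4 = 3/2
  x^3: 20 a_5 + 8 a_3 - 2 a_2 - a_1 = 0  ->  20 a_5 = -8 a_3 + 2 a_2 + a_1 = 10/3  ->  a_5 = 1/6
Truncated series: y(x) = 2 + 2 x - 2 x^2 - (2/3) x^3 + (3/2) x^4 + (1/6) x^5 + O(x^6).

a_0 = 2; a_1 = 2; a_2 = -2; a_3 = -2/3; a_4 = 3/2; a_5 = 1/6


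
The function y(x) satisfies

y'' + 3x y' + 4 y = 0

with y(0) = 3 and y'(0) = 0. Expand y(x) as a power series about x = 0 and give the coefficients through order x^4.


Ansatz: y(x) = sum_{n>=0} a_n x^n, so y'(x) = sum_{n>=1} n a_n x^(n-1) and y''(x) = sum_{n>=2} n(n-1) a_n x^(n-2).
Substitute into P(x) y'' + Q(x) y' + R(x) y = 0 with P(x) = 1, Q(x) = 3x, R(x) = 4, and match powers of x.
Initial conditions: a_0 = 3, a_1 = 0.
Setting the coefficient of each power of x to zero and solving order by order (substituting the coefficients already found):
  x^0: 2 a_2 + 4 a_0 = 0  ->  2 a_2 = -4 a_0 = -12  ->  a_2 = -6
  x^1: 6 a_3 + 7 a_1 = 0  ->  6 a_3 = -7 a_1 = 0  ->  a_3 = 0
  x^2: 12 a_4 + 10 a_2 = 0  ->  12 a_4 = -10 a_2 = 60  ->  a_4 = 5
Truncated series: y(x) = 3 - 6 x^2 + 5 x^4 + O(x^5).

a_0 = 3; a_1 = 0; a_2 = -6; a_3 = 0; a_4 = 5


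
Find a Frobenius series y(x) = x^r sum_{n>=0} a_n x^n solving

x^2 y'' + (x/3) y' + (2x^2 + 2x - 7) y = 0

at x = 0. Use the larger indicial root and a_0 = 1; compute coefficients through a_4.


Write in Frobenius form y'' + (p(x)/x) y' + (q(x)/x^2) y = 0:
  p(x) = 1/3,  q(x) = 2x^2 + 2x - 7.
Indicial equation: r(r-1) + (1/3) r + (-7) = 0 -> roots r_1 = 3, r_2 = -7/3.
Take r = r_1 = 3. Let y(x) = x^r sum_{n>=0} a_n x^n with a_0 = 1.
Substitute y = x^r sum a_n x^n and match x^{r+n}. The recurrence is
  D(n) a_n + 2 a_{n-1} + 2 a_{n-2} = 0,  where D(n) = (r+n)(r+n-1) + (1/3)(r+n) + (-7).
  a_n = [-2 a_{n-1} - 2 a_{n-2}] / D(n).
Since the indicial polynomial factors as (r - r_1)(r - r_2), D(n) = (r_1 + n - r_1)(r_1 + n - r_2) = n(n + 16/3).
Evaluating step by step (a_0 = 1):
  n = 1: D(1) = 1(1 + 16/3) = 19/3; numerator = -2(1) = -2; a_1 = (-2)/(19/3) = -6/19
  n = 2: D(2) = 2(2 + 16/3) = 44/3; numerator = -2(-6/19) - 2(1) = -26/19; a_2 = (-26/19)/(44/3) = -39/418
  n = 3: D(3) = 3(3 + 16/3) = 25; numerator = -2(-39/418) - 2(-6/19) = 9/11; a_3 = (9/11)/(25) = 9/275
  n = 4: D(4) = 4(4 + 16/3) = 112/3; numerator = -2(9/275) - 2(-39/418) = 633/5225; a_4 = (633/5225)/(112/3) = 1899/585200

r = 3; a_0 = 1; a_1 = -6/19; a_2 = -39/418; a_3 = 9/275; a_4 = 1899/585200


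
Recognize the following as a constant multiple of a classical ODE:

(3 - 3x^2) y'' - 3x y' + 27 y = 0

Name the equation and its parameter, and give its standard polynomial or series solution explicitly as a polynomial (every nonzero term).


All three coefficients share the factor 3; dividing through by 3 gives  (1 - x^2) y'' - x y' + 9 y = 0.
This matches the Chebyshev equation (1 - x^2) y'' - x y' + n^2 y = 0 (note the -x y' term, not -2x y') with n^2 = 9, so n = 3; the polynomial solution is T_3(x).
With y = sum_k a_k x^k, matching x^k gives (k+2)(k+1) a_{k+2} = (k^2 - n^2) a_k = (k - 3)(k + 3) a_k. The right side vanishes at k = 3, so the series with the parity of 3 terminates at degree 3.
Standard normalization: leading coefficient of T_n is 2^(n-1), so a_3 = 2^2 = 4. Work downward with a_k = (k+1)(k+2) a_{k+2} / ((k - 3)(k + 3)):
  a_1 = (2)(3)(4) / ((1 - 3)(1 + 3)) = 24/(-8) = -3
Hence T_3(x) = 4 x^3 - 3 x.

T_3(x); series = 4 x^3 - 3 x


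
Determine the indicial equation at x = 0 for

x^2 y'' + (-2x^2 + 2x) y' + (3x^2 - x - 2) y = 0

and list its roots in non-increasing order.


Divide by x^2 to reach normal form y'' + P_1(x) y' + P_2(x) y = 0 with P_1(x) = -2 + 2/x and P_2(x) = 3 - 1/x - 2/x^2.
x = 0 is a singular point because the y'-coefficient -2 + 2/x has a pole at x = 0 and the y-coefficient 3 - 1/x - 2/x^2 has a pole at x = 0.
It is a regular singular point because x P_1(x) = p(x) = 2 - 2x and x^2 P_2(x) = q(x) = 3x^2 - x - 2 are polynomials, hence analytic at x = 0.
p(0) = 2,  q(0) = -2.
Indicial equation: r(r-1) + p(0) r + q(0) = 0, i.e. r^2 + (p(0) - 1) r + q(0) = 0, i.e. r^2 + 1 r - 2 = 0.
Discriminant: (1)^2 - 4(-2) = 9, so r = (-1 ± 3)/2.
Solving: r_1 = 1, r_2 = -2.

indicial: r^2 + 1 r - 2 = 0; roots r_1 = 1, r_2 = -2


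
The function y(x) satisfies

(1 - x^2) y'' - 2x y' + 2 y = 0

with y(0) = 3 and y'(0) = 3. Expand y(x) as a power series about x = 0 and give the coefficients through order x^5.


Ansatz: y(x) = sum_{n>=0} a_n x^n, so y'(x) = sum_{n>=1} n a_n x^(n-1) and y''(x) = sum_{n>=2} n(n-1) a_n x^(n-2).
Substitute into P(x) y'' + Q(x) y' + R(x) y = 0 with P(x) = 1 - x^2, Q(x) = -2x, R(x) = 2, and match powers of x.
Initial conditions: a_0 = 3, a_1 = 3.
Setting the coefficient of each power of x to zero and solving order by order (substituting the coefficients already found):
  x^0: 2 a_2 + 2 a_0 = 0  ->  2 a_2 = -2 a_0 = -6  ->  a_2 = -3
  x^1: 6 a_3 = 0  ->  a_3 = 0
  x^2: 12 a_4 - 4 a_2 = 0  ->  12 a_4 = 4 a_2 = -12  ->  a_4 = -1
  x^3: 20 a_5 - 10 a_3 = 0  ->  20 a_5 = 10 a_3 = 0  ->  a_5 = 0
Truncated series: y(x) = 3 + 3 x - 3 x^2 - x^4 + O(x^6).

a_0 = 3; a_1 = 3; a_2 = -3; a_3 = 0; a_4 = -1; a_5 = 0


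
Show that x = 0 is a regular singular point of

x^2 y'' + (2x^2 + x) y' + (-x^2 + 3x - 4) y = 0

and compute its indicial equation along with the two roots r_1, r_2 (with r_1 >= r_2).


Divide by x^2 to reach normal form y'' + P_1(x) y' + P_2(x) y = 0 with P_1(x) = 2 + 1/x and P_2(x) = -1 + 3/x - 4/x^2.
x = 0 is a singular point because the y'-coefficient 2 + 1/x has a pole at x = 0 and the y-coefficient -1 + 3/x - 4/x^2 has a pole at x = 0.
It is a regular singular point because x P_1(x) = p(x) = 2x + 1 and x^2 P_2(x) = q(x) = -x^2 + 3x - 4 are polynomials, hence analytic at x = 0.
p(0) = 1,  q(0) = -4.
Indicial equation: r(r-1) + p(0) r + q(0) = 0, i.e. r^2 + (p(0) - 1) r + q(0) = 0, i.e. r^2 - 4 = 0.
Discriminant: (0)^2 - 4(-4) = 16, so r = (0 ± 4)/2.
Solving: r_1 = 2, r_2 = -2.

indicial: r^2 - 4 = 0; roots r_1 = 2, r_2 = -2


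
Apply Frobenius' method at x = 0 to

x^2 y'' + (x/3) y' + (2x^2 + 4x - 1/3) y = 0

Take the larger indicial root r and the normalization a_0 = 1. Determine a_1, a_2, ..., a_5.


Write in Frobenius form y'' + (p(x)/x) y' + (q(x)/x^2) y = 0:
  p(x) = 1/3,  q(x) = 2x^2 + 4x - 1/3.
Indicial equation: r(r-1) + (1/3) r + (-1/3) = 0 -> roots r_1 = 1, r_2 = -1/3.
Take r = r_1 = 1. Let y(x) = x^r sum_{n>=0} a_n x^n with a_0 = 1.
Substitute y = x^r sum a_n x^n and match x^{r+n}. The recurrence is
  D(n) a_n + 4 a_{n-1} + 2 a_{n-2} = 0,  where D(n) = (r+n)(r+n-1) + (1/3)(r+n) + (-1/3).
  a_n = [-4 a_{n-1} - 2 a_{n-2}] / D(n).
Since the indicial polynomial factors as (r - r_1)(r - r_2), D(n) = (r_1 + n - r_1)(r_1 + n - r_2) = n(n + 4/3).
Evaluating step by step (a_0 = 1):
  n = 1: D(1) = 1(1 + 4/3) = 7/3; numerator = -4(1) = -4; a_1 = (-4)/(7/3) = -12/7
  n = 2: D(2) = 2(2 + 4/3) = 20/3; numerator = -4(-12/7) - 2(1) = 34/7; a_2 = (34/7)/(20/3) = 51/70
  n = 3: D(3) = 3(3 + 4/3) = 13; numerator = -4(51/70) - 2(-12/7) = 18/35; a_3 = (18/35)/(13) = 18/455
  n = 4: D(4) = 4(4 + 4/3) = 64/3; numerator = -4(18/455) - 2(51/70) = -21/13; a_4 = (-21/13)/(64/3) = -63/832
  n = 5: D(5) = 5(5 + 4/3) = 95/3; numerator = -4(-63/832) - 2(18/455) = 1629/7280; a_5 = (1629/7280)/(95/3) = 4887/691600

r = 1; a_0 = 1; a_1 = -12/7; a_2 = 51/70; a_3 = 18/455; a_4 = -63/832; a_5 = 4887/691600


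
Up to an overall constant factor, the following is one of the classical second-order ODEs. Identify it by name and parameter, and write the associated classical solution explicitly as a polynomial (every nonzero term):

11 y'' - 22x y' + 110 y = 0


All three coefficients share the factor 11; dividing through by 11 gives  y'' - 2x y' + 10 y = 0.
This matches the Hermite equation y'' - 2x y' + 2n y = 0 with 2n = 10, so n = 5; the polynomial solution is H_5(x).
With y = sum_k a_k x^k, matching x^k gives (k+2)(k+1) a_{k+2} = 2(k - n) a_k = 2(k - 5) a_k. The right side vanishes at k = 5, so the series with the parity of 5 terminates at degree 5.
Standard normalization: leading coefficient of H_n is 2^n, so a_5 = 2^5 = 32. Work downward with a_k = (k+1)(k+2) a_{k+2} / (2(k - n)):
  a_3 = (4)(5)(32) / (2(3 - 5)) = 640/(-4) = -160
  a_1 = (2)(3)(-160) / (2(1 - 5)) = -960/(-8) = 120
Hence H_5(x) = 32 x^5 - 160 x^3 + 120 x.

H_5(x); series = 32 x^5 - 160 x^3 + 120 x


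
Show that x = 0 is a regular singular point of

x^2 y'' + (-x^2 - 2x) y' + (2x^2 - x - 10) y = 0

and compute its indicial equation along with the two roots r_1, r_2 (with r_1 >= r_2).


Divide by x^2 to reach normal form y'' + P_1(x) y' + P_2(x) y = 0 with P_1(x) = -1 - 2/x and P_2(x) = 2 - 1/x - 10/x^2.
x = 0 is a singular point because the y'-coefficient -1 - 2/x has a pole at x = 0 and the y-coefficient 2 - 1/x - 10/x^2 has a pole at x = 0.
It is a regular singular point because x P_1(x) = p(x) = -x - 2 and x^2 P_2(x) = q(x) = 2x^2 - x - 10 are polynomials, hence analytic at x = 0.
p(0) = -2,  q(0) = -10.
Indicial equation: r(r-1) + p(0) r + q(0) = 0, i.e. r^2 + (p(0) - 1) r + q(0) = 0, i.e. r^2 - 3 r - 10 = 0.
Discriminant: (-3)^2 - 4(-10) = 49, so r = (3 ± 7)/2.
Solving: r_1 = 5, r_2 = -2.

indicial: r^2 - 3 r - 10 = 0; roots r_1 = 5, r_2 = -2


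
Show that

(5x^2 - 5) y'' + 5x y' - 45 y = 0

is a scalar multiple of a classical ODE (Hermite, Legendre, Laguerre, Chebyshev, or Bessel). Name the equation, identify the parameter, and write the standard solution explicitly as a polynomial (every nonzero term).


All three coefficients share the factor -5; dividing through by -5 gives  (1 - x^2) y'' - x y' + 9 y = 0.
This matches the Chebyshev equation (1 - x^2) y'' - x y' + n^2 y = 0 (note the -x y' term, not -2x y') with n^2 = 9, so n = 3; the polynomial solution is T_3(x).
With y = sum_k a_k x^k, matching x^k gives (k+2)(k+1) a_{k+2} = (k^2 - n^2) a_k = (k - 3)(k + 3) a_k. The right side vanishes at k = 3, so the series with the parity of 3 terminates at degree 3.
Standard normalization: leading coefficient of T_n is 2^(n-1), so a_3 = 2^2 = 4. Work downward with a_k = (k+1)(k+2) a_{k+2} / ((k - 3)(k + 3)):
  a_1 = (2)(3)(4) / ((1 - 3)(1 + 3)) = 24/(-8) = -3
Hence T_3(x) = 4 x^3 - 3 x.

T_3(x); series = 4 x^3 - 3 x


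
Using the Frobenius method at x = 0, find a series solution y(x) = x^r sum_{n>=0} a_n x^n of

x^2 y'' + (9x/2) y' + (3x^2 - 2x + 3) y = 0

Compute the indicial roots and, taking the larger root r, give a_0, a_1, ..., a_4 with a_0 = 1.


Write in Frobenius form y'' + (p(x)/x) y' + (q(x)/x^2) y = 0:
  p(x) = 9/2,  q(x) = 3x^2 - 2x + 3.
Indicial equation: r(r-1) + (9/2) r + (3) = 0 -> roots r_1 = -3/2, r_2 = -2.
Take r = r_1 = -3/2. Let y(x) = x^r sum_{n>=0} a_n x^n with a_0 = 1.
Substitute y = x^r sum a_n x^n and match x^{r+n}. The recurrence is
  D(n) a_n - 2 a_{n-1} + 3 a_{n-2} = 0,  where D(n) = (r+n)(r+n-1) + (9/2)(r+n) + (3).
  a_n = [2 a_{n-1} - 3 a_{n-2}] / D(n).
Since the indicial polynomial factors as (r - r_1)(r - r_2), D(n) = (r_1 + n - r_1)(r_1 + n - r_2) = n(n + 1/2).
Evaluating step by step (a_0 = 1):
  n = 1: D(1) = 1(1 + 1/2) = 3/2; numerator = 2(1) = 2; a_1 = (2)/(3/2) = 4/3
  n = 2: D(2) = 2(2 + 1/2) = 5; numerator = 2(4/3) - 3(1) = -1/3; a_2 = (-1/3)/(5) = -1/15
  n = 3: D(3) = 3(3 + 1/2) = 21/2; numerator = 2(-1/15) - 3(4/3) = -62/15; a_3 = (-62/15)/(21/2) = -124/315
  n = 4: D(4) = 4(4 + 1/2) = 18; numerator = 2(-124/315) - 3(-1/15) = -37/63; a_4 = (-37/63)/(18) = -37/1134

r = -3/2; a_0 = 1; a_1 = 4/3; a_2 = -1/15; a_3 = -124/315; a_4 = -37/1134


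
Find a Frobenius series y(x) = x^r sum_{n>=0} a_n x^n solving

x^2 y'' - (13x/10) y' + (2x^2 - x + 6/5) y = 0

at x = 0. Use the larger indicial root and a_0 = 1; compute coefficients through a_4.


Write in Frobenius form y'' + (p(x)/x) y' + (q(x)/x^2) y = 0:
  p(x) = -13/10,  q(x) = 2x^2 - x + 6/5.
Indicial equation: r(r-1) + (-13/10) r + (6/5) = 0 -> roots r_1 = 3/2, r_2 = 4/5.
Take r = r_1 = 3/2. Let y(x) = x^r sum_{n>=0} a_n x^n with a_0 = 1.
Substitute y = x^r sum a_n x^n and match x^{r+n}. The recurrence is
  D(n) a_n - 1 a_{n-1} + 2 a_{n-2} = 0,  where D(n) = (r+n)(r+n-1) + (-13/10)(r+n) + (6/5).
  a_n = [1 a_{n-1} - 2 a_{n-2}] / D(n).
Since the indicial polynomial factors as (r - r_1)(r - r_2), D(n) = (r_1 + n - r_1)(r_1 + n - r_2) = n(n + 7/10).
Evaluating step by step (a_0 = 1):
  n = 1: D(1) = 1(1 + 7/10) = 17/10; numerator = 1(1) = 1; a_1 = (1)/(17/10) = 10/17
  n = 2: D(2) = 2(2 + 7/10) = 27/5; numerator = 1(10/17) - 2(1) = -24/17; a_2 = (-24/17)/(27/5) = -40/153
  n = 3: D(3) = 3(3 + 7/10) = 111/10; numerator = 1(-40/153) - 2(10/17) = -220/153; a_3 = (-220/153)/(111/10) = -2200/16983
  n = 4: D(4) = 4(4 + 7/10) = 94/5; numerator = 1(-2200/16983) - 2(-40/153) = 6680/16983; a_4 = (6680/16983)/(94/5) = 16700/798201

r = 3/2; a_0 = 1; a_1 = 10/17; a_2 = -40/153; a_3 = -2200/16983; a_4 = 16700/798201


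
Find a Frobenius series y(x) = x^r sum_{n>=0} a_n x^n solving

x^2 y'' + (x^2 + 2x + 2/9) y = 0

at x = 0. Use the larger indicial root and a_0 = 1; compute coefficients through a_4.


Write in Frobenius form y'' + (p(x)/x) y' + (q(x)/x^2) y = 0:
  p(x) = 0,  q(x) = x^2 + 2x + 2/9.
Indicial equation: r(r-1) + (0) r + (2/9) = 0 -> roots r_1 = 2/3, r_2 = 1/3.
Take r = r_1 = 2/3. Let y(x) = x^r sum_{n>=0} a_n x^n with a_0 = 1.
Substitute y = x^r sum a_n x^n and match x^{r+n}. The recurrence is
  D(n) a_n + 2 a_{n-1} + 1 a_{n-2} = 0,  where D(n) = (r+n)(r+n-1) + (0)(r+n) + (2/9).
  a_n = [-2 a_{n-1} - 1 a_{n-2}] / D(n).
Since the indicial polynomial factors as (r - r_1)(r - r_2), D(n) = (r_1 + n - r_1)(r_1 + n - r_2) = n(n + 1/3).
Evaluating step by step (a_0 = 1):
  n = 1: D(1) = 1(1 + 1/3) = 4/3; numerator = -2(1) = -2; a_1 = (-2)/(4/3) = -3/2
  n = 2: D(2) = 2(2 + 1/3) = 14/3; numerator = -2(-3/2) - 1(1) = 2; a_2 = (2)/(14/3) = 3/7
  n = 3: D(3) = 3(3 + 1/3) = 10; numerator = -2(3/7) - 1(-3/2) = 9/14; a_3 = (9/14)/(10) = 9/140
  n = 4: D(4) = 4(4 + 1/3) = 52/3; numerator = -2(9/140) - 1(3/7) = -39/70; a_4 = (-39/70)/(52/3) = -9/280

r = 2/3; a_0 = 1; a_1 = -3/2; a_2 = 3/7; a_3 = 9/140; a_4 = -9/280


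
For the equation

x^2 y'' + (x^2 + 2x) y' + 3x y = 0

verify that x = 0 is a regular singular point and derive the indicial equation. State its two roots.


Divide by x^2 to reach normal form y'' + P_1(x) y' + P_2(x) y = 0 with P_1(x) = 1 + 2/x and P_2(x) = 3/x.
x = 0 is a singular point because the y'-coefficient 1 + 2/x has a pole at x = 0 and the y-coefficient 3/x has a pole at x = 0.
It is a regular singular point because x P_1(x) = p(x) = x + 2 and x^2 P_2(x) = q(x) = 3x are polynomials, hence analytic at x = 0.
p(0) = 2,  q(0) = 0.
Indicial equation: r(r-1) + p(0) r + q(0) = 0, i.e. r^2 + (p(0) - 1) r + q(0) = 0, i.e. r^2 + 1 r = 0.
Discriminant: (1)^2 - 4(0) = 1, so r = (-1 ± 1)/2.
Solving: r_1 = 0, r_2 = -1.

indicial: r^2 + 1 r = 0; roots r_1 = 0, r_2 = -1


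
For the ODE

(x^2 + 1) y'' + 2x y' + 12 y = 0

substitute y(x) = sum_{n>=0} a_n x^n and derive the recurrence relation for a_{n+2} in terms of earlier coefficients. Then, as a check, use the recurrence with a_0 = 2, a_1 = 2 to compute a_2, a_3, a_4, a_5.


Substitute y = sum_n a_n x^n.
(1 + 1 x^2) y'' contributes (n+2)(n+1) a_{n+2} + n(n-1) a_n at x^n.
2 x y'(x) contributes 2 n a_n at x^n.
12 y(x) contributes 12 a_n at x^n.
Matching x^n: (n+2)(n+1) a_{n+2} + (n(n-1) + 2 n + 12) a_n = 0.
Thus a_{n+2} = (-n(n-1) - 2 n - 12) / ((n+1)(n+2)) * a_n.

Check with a_0 = 2, a_1 = 2 (apply the recurrence for n = 0, 1, 2, 3): a_0 = 2, a_1 = 2, a_2 = -12, a_3 = -14/3, a_4 = 18, a_5 = 28/5.

a_(n+2) = (-n(n-1) - 2 n - 12) / ((n+1)(n+2)) * a_n; check: a_0 = 2, a_1 = 2, a_2 = -12, a_3 = -14/3, a_4 = 18, a_5 = 28/5


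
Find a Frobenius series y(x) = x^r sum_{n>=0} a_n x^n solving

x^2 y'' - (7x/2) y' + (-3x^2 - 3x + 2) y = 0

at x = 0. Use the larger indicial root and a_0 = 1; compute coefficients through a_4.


Write in Frobenius form y'' + (p(x)/x) y' + (q(x)/x^2) y = 0:
  p(x) = -7/2,  q(x) = -3x^2 - 3x + 2.
Indicial equation: r(r-1) + (-7/2) r + (2) = 0 -> roots r_1 = 4, r_2 = 1/2.
Take r = r_1 = 4. Let y(x) = x^r sum_{n>=0} a_n x^n with a_0 = 1.
Substitute y = x^r sum a_n x^n and match x^{r+n}. The recurrence is
  D(n) a_n - 3 a_{n-1} - 3 a_{n-2} = 0,  where D(n) = (r+n)(r+n-1) + (-7/2)(r+n) + (2).
  a_n = [3 a_{n-1} + 3 a_{n-2}] / D(n).
Since the indicial polynomial factors as (r - r_1)(r - r_2), D(n) = (r_1 + n - r_1)(r_1 + n - r_2) = n(n + 7/2).
Evaluating step by step (a_0 = 1):
  n = 1: D(1) = 1(1 + 7/2) = 9/2; numerator = 3(1) = 3; a_1 = (3)/(9/2) = 2/3
  n = 2: D(2) = 2(2 + 7/2) = 11; numerator = 3(2/3) + 3(1) = 5; a_2 = (5)/(11) = 5/11
  n = 3: D(3) = 3(3 + 7/2) = 39/2; numerator = 3(5/11) + 3(2/3) = 37/11; a_3 = (37/11)/(39/2) = 74/429
  n = 4: D(4) = 4(4 + 7/2) = 30; numerator = 3(74/429) + 3(5/11) = 269/143; a_4 = (269/143)/(30) = 269/4290

r = 4; a_0 = 1; a_1 = 2/3; a_2 = 5/11; a_3 = 74/429; a_4 = 269/4290


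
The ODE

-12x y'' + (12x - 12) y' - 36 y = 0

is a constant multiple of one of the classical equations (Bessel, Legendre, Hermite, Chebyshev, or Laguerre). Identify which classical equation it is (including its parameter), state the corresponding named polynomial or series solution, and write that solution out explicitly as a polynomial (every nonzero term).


All three coefficients share the factor -12; dividing through by -12 gives  x y'' + (1 - x) y' + 3 y = 0.
This matches the Laguerre equation x y'' + (1 - x) y' + n y = 0 with n = 3; the polynomial solution is L_3(x).
With y = sum_k a_k x^k, matching x^k gives (k+1)k a_{k+1} + (k+1) a_{k+1} - k a_k + n a_k = 0, i.e. (k+1)^2 a_{k+1} = (k - n) a_k = (k - 3) a_k. The right side vanishes at k = 3, so the series terminates at degree 3.
Standard normalization L_n(0) = 1 gives a_0 = 1. Work upward with a_{k+1} = (k - 3) a_k / (k+1)^2:
  a_1 = (0 - 3)(1) / 1^2 = -3/1 = -3
  a_2 = (1 - 3)(-3) / 2^2 = 6/4 = 3/2
  a_3 = (2 - 3)(3/2) / 3^2 = (-3/2)/9 = -1/6
Hence L_3(x) = -x^3/6 + 3 x^2/2 - 3 x + 1.

L_3(x); series = -x^3/6 + 3 x^2/2 - 3 x + 1


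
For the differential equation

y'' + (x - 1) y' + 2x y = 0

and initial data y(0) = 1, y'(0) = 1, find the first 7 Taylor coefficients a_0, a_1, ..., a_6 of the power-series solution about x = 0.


Ansatz: y(x) = sum_{n>=0} a_n x^n, so y'(x) = sum_{n>=1} n a_n x^(n-1) and y''(x) = sum_{n>=2} n(n-1) a_n x^(n-2).
Substitute into P(x) y'' + Q(x) y' + R(x) y = 0 with P(x) = 1, Q(x) = x - 1, R(x) = 2x, and match powers of x.
Initial conditions: a_0 = 1, a_1 = 1.
Setting the coefficient of each power of x to zero and solving order by order (substituting the coefficients already found):
  x^0: 2 a_2 - a_1 = 0  ->  2 a_2 = a_1 = 1  ->  a_2 = 1/2
  x^1: 6 a_3 - 2 a_2 + a_1 + 2 a_0 = 0  ->  6 a_3 = 2 a_2 - a_1 - 2 a_0 = -2  ->  a_3 = -1/3
  x^2: 12 a_4 - 3 a_3 + 2 a_2 + 2 a_1 = 0  ->  12 a_4 = 3 a_3 - 2 a_2 - 2 a_1 = -4  ->  a_4 = -1/3
  x^3: 20 a_5 - 4 a_4 + 3 a_3 + 2 a_2 = 0  ->  20 a_5 = 4 a_4 - 3 a_3 - 2 a_2 = -4/3  ->  a_5 = -1/15
  x^4: 30 a_6 - 5 a_5 + 4 a_4 + 2 a_3 = 0  ->  30 a_6 = 5 a_5 - 4 a_4 - 2 a_3 = 5/3  ->  a_6 = 1/18
Truncated series: y(x) = 1 + x + (1/2) x^2 - (1/3) x^3 - (1/3) x^4 - (1/15) x^5 + (1/18) x^6 + O(x^7).

a_0 = 1; a_1 = 1; a_2 = 1/2; a_3 = -1/3; a_4 = -1/3; a_5 = -1/15; a_6 = 1/18


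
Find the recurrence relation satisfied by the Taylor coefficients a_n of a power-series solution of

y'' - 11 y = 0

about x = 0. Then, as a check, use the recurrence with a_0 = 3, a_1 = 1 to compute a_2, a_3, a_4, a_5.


Substitute y = sum_n a_n x^n into y'' + (const) y = 0.
y''(x) = sum_{n>=0} (n+2)(n+1) a_{n+2} x^n.
The ODE becomes sum_n [(n+2)(n+1) a_{n+2} - 11 a_n] x^n = 0.
Setting each coefficient to zero gives the recurrence:
  (n+2)(n+1) a_{n+2} - 11 a_n = 0,
  a_{n+2} = 11 / ((n+1)(n+2)) a_n.

Check with a_0 = 3, a_1 = 1 (apply the recurrence for n = 0, 1, 2, 3): a_0 = 3, a_1 = 1, a_2 = 33/2, a_3 = 11/6, a_4 = 121/8, a_5 = 121/120.

a_{n+2} = 11/((n+1)(n+2)) * a_n; check: a_0 = 3, a_1 = 1, a_2 = 33/2, a_3 = 11/6, a_4 = 121/8, a_5 = 121/120


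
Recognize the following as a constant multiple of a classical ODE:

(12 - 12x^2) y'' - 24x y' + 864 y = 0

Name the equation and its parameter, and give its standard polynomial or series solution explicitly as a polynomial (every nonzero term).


All three coefficients share the factor 12; dividing through by 12 gives  (1 - x^2) y'' - 2x y' + 72 y = 0.
This matches the Legendre equation (1 - x^2) y'' - 2x y' + n(n+1) y = 0 (note the -2x y' term) with n(n+1) = 72, so n = 8; the polynomial solution is P_8(x).
With y = sum_k a_k x^k, matching x^k gives (k+2)(k+1) a_{k+2} = [k(k+1) - n(n+1)] a_k = (k - 8)(k + 9) a_k. The right side vanishes at k = 8, so the series with the parity of 8 terminates at degree 8.
Standard normalization (P_n(1) = 1): leading coefficient (2n)!/(2^n (n!)^2) = 20922789888000/(256*1625702400) = 6435/128, so a_8 = 6435/128. Work downward with a_k = (k+1)(k+2) a_{k+2} / ((k - 8)(k + 9)):
  a_6 = (7)(8)(6435/128) / ((6 - 8)(6 + 9)) = (45045/16)/(-30) = -3003/32
  a_4 = (5)(6)(-3003/32) / ((4 - 8)(4 + 9)) = (-45045/16)/(-52) = 3465/64
  a_2 = (3)(4)(3465/64) / ((2 - 8)(2 + 9)) = (10395/16)/(-66) = -315/32
  a_0 = (1)(2)(-315/32) / ((0 - 8)(0 + 9)) = (-315/16)/(-72) = 35/128
Hence P_8(x) = 6435 x^8/128 - 3003 x^6/32 + 3465 x^4/64 - 315 x^2/32 + 35/128.

P_8(x); series = 6435 x^8/128 - 3003 x^6/32 + 3465 x^4/64 - 315 x^2/32 + 35/128


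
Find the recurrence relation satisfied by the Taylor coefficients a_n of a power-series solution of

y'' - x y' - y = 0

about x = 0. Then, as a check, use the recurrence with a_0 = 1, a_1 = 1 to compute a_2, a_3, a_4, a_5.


Substitute y = sum_n a_n x^n.
y''(x) has coefficient (n+2)(n+1) a_{n+2} at x^n;
-x y'(x) has coefficient -n a_n at x^n (shift);
-y(x) has coefficient -1 a_n at x^n.
Matching x^n: (n+2)(n+1) a_{n+2} + (-n - 1) a_n = 0.
Thus a_{n+2} = (n + 1) / ((n+1)(n+2)) * a_n.

Check with a_0 = 1, a_1 = 1 (apply the recurrence for n = 0, 1, 2, 3): a_0 = 1, a_1 = 1, a_2 = 1/2, a_3 = 1/3, a_4 = 1/8, a_5 = 1/15.

a_(n+2) = (n + 1) / ((n+1)(n+2)) * a_n; check: a_0 = 1, a_1 = 1, a_2 = 1/2, a_3 = 1/3, a_4 = 1/8, a_5 = 1/15


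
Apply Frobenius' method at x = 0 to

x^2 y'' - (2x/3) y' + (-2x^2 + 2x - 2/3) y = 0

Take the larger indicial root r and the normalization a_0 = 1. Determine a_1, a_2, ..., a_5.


Write in Frobenius form y'' + (p(x)/x) y' + (q(x)/x^2) y = 0:
  p(x) = -2/3,  q(x) = -2x^2 + 2x - 2/3.
Indicial equation: r(r-1) + (-2/3) r + (-2/3) = 0 -> roots r_1 = 2, r_2 = -1/3.
Take r = r_1 = 2. Let y(x) = x^r sum_{n>=0} a_n x^n with a_0 = 1.
Substitute y = x^r sum a_n x^n and match x^{r+n}. The recurrence is
  D(n) a_n + 2 a_{n-1} - 2 a_{n-2} = 0,  where D(n) = (r+n)(r+n-1) + (-2/3)(r+n) + (-2/3).
  a_n = [-2 a_{n-1} + 2 a_{n-2}] / D(n).
Since the indicial polynomial factors as (r - r_1)(r - r_2), D(n) = (r_1 + n - r_1)(r_1 + n - r_2) = n(n + 7/3).
Evaluating step by step (a_0 = 1):
  n = 1: D(1) = 1(1 + 7/3) = 10/3; numerator = -2(1) = -2; a_1 = (-2)/(10/3) = -3/5
  n = 2: D(2) = 2(2 + 7/3) = 26/3; numerator = -2(-3/5) + 2(1) = 16/5; a_2 = (16/5)/(26/3) = 24/65
  n = 3: D(3) = 3(3 + 7/3) = 16; numerator = -2(24/65) + 2(-3/5) = -126/65; a_3 = (-126/65)/(16) = -63/520
  n = 4: D(4) = 4(4 + 7/3) = 76/3; numerator = -2(-63/520) + 2(24/65) = 51/52; a_4 = (51/52)/(76/3) = 153/3952
  n = 5: D(5) = 5(5 + 7/3) = 110/3; numerator = -2(153/3952) + 2(-63/520) = -243/760; a_5 = (-243/760)/(110/3) = -729/83600

r = 2; a_0 = 1; a_1 = -3/5; a_2 = 24/65; a_3 = -63/520; a_4 = 153/3952; a_5 = -729/83600


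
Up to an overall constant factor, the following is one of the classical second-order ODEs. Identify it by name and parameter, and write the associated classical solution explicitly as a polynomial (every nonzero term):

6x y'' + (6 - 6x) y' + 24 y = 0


All three coefficients share the factor 6; dividing through by 6 gives  x y'' + (1 - x) y' + 4 y = 0.
This matches the Laguerre equation x y'' + (1 - x) y' + n y = 0 with n = 4; the polynomial solution is L_4(x).
With y = sum_k a_k x^k, matching x^k gives (k+1)k a_{k+1} + (k+1) a_{k+1} - k a_k + n a_k = 0, i.e. (k+1)^2 a_{k+1} = (k - n) a_k = (k - 4) a_k. The right side vanishes at k = 4, so the series terminates at degree 4.
Standard normalization L_n(0) = 1 gives a_0 = 1. Work upward with a_{k+1} = (k - 4) a_k / (k+1)^2:
  a_1 = (0 - 4)(1) / 1^2 = -4/1 = -4
  a_2 = (1 - 4)(-4) / 2^2 = 12/4 = 3
  a_3 = (2 - 4)(3) / 3^2 = -6/9 = -2/3
  a_4 = (3 - 4)(-2/3) / 4^2 = (2/3)/16 = 1/24
Hence L_4(x) = x^4/24 - 2 x^3/3 + 3 x^2 - 4 x + 1.

L_4(x); series = x^4/24 - 2 x^3/3 + 3 x^2 - 4 x + 1


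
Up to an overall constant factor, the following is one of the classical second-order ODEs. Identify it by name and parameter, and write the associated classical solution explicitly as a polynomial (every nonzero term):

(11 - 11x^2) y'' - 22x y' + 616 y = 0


All three coefficients share the factor 11; dividing through by 11 gives  (1 - x^2) y'' - 2x y' + 56 y = 0.
This matches the Legendre equation (1 - x^2) y'' - 2x y' + n(n+1) y = 0 (note the -2x y' term) with n(n+1) = 56, so n = 7; the polynomial solution is P_7(x).
With y = sum_k a_k x^k, matching x^k gives (k+2)(k+1) a_{k+2} = [k(k+1) - n(n+1)] a_k = (k - 7)(k + 8) a_k. The right side vanishes at k = 7, so the series with the parity of 7 terminates at degree 7.
Standard normalization (P_n(1) = 1): leading coefficient (2n)!/(2^n (n!)^2) = 87178291200/(128*25401600) = 429/16, so a_7 = 429/16. Work downward with a_k = (k+1)(k+2) a_{k+2} / ((k - 7)(k + 8)):
  a_5 = (6)(7)(429/16) / ((5 - 7)(5 + 8)) = (9009/8)/(-26) = -693/16
  a_3 = (4)(5)(-693/16) / ((3 - 7)(3 + 8)) = (-3465/4)/(-44) = 315/16
  a_1 = (2)(3)(315/16) / ((1 - 7)(1 + 8)) = (945/8)/(-54) = -35/16
Hence P_7(x) = 429 x^7/16 - 693 x^5/16 + 315 x^3/16 - 35 x/16.

P_7(x); series = 429 x^7/16 - 693 x^5/16 + 315 x^3/16 - 35 x/16
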